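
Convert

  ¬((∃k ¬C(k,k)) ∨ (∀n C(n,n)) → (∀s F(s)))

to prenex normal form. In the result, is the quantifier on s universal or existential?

First replace A → B with ¬A ∨ B.
  ¬(¬((∃k ¬C(k,k)) ∨ (∀n C(n,n))) ∨ (∀s F(s)))
Drive negations inward (¬∀x A ≡ ∃x ¬A, ¬∃x A ≡ ∀x ¬A, De Morgan for ∧/∨):
  ((∃k ¬C(k,k)) ∨ (∀n C(n,n))) ∧ (∃s ¬F(s))
Finally move all quantifiers to the prefix:
  ∃k ∀n ∃s ((¬C(k,k) ∨ C(n,n)) ∧ ¬F(s))
The quantifier ∀s sits under an odd number of negations (counting the antecedent side of each →), so it flips to ∃s.

existential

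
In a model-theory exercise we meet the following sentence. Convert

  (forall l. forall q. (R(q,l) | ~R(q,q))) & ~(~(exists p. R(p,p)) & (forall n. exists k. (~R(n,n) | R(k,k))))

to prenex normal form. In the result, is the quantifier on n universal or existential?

existential

Drive negations inward (¬∀x A ≡ ∃x ¬A, ¬∃x A ≡ ∀x ¬A, De Morgan for ∧/∨):
  (forall l. forall q. (R(q,l) | ~R(q,q))) & ((exists p. R(p,p)) | (exists n. forall k. (R(n,n) & ~R(k,k))))
Finally move all quantifiers to the prefix:
  forall l. forall q. exists p. exists n. forall k. ((R(q,l) | ~R(q,q)) & (R(p,p) | R(n,n) & ~R(k,k)))
The quantifier forall n sits under an odd number of negations, so it flips to exists n.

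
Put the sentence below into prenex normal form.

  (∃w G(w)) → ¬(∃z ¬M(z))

∀w ∀z (¬G(w) ∨ M(z))

Eliminate → and ↔ using ¬ and ∨.
  ¬(∃w G(w)) ∨ ¬(∃z ¬M(z))
Drive negations inward (¬∀x A ≡ ∃x ¬A, ¬∃x A ≡ ∀x ¬A, De Morgan for ∧/∨):
  (∀w ¬G(w)) ∨ (∀z M(z))
All bound variables are already distinct, so no renaming is needed.
Extract every quantifier outward, since the variables are now distinct and don't occur free across branches:
  ∀w ∀z (¬G(w) ∨ M(z))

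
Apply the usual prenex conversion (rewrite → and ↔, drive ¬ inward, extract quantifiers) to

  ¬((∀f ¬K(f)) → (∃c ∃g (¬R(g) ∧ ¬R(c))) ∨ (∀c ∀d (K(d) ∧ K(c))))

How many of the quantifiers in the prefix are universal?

Eliminate → and ↔ using ¬ and ∨.
  ¬(¬(∀f ¬K(f)) ∨ (∃c ∃g (¬R(g) ∧ ¬R(c))) ∨ (∀c ∀d (K(d) ∧ K(c))))
Push ¬ through the quantifiers and connectives to reach negation normal form:
  (∀f ¬K(f)) ∧ (∀c ∀g (R(g) ∨ R(c))) ∧ (∃c ∃d (¬K(d) ∨ ¬K(c)))
Standardize variables apart so no two quantifiers bind the same name: c↦u1.
  (∀f ¬K(f)) ∧ (∀c ∀g (R(g) ∨ R(c))) ∧ (∃u1 ∃d (¬K(d) ∨ ¬K(u1)))
Pull the quantifiers to the front (each side's bound variable is not free in the other side):
  ∀f ∀c ∀g ∃u1 ∃d (¬K(f) ∧ (R(g) ∨ R(c)) ∧ (¬K(d) ∨ ¬K(u1)))
The prefix is ∀f ∀c ∀g ∃u1 ∃d: 3 universal, 2 existential.

3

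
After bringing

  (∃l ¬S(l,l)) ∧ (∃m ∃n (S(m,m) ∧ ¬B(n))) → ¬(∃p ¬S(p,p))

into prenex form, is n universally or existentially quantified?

universal

First replace A → B with ¬A ∨ B.
  ¬((∃l ¬S(l,l)) ∧ (∃m ∃n (S(m,m) ∧ ¬B(n)))) ∨ ¬(∃p ¬S(p,p))
Move each ¬ inward, flipping quantifiers it crosses:
  (∀l S(l,l)) ∨ (∀m ∀n (¬S(m,m) ∨ B(n))) ∨ (∀p S(p,p))
All bound variables are already distinct, so no renaming is needed.
Pull the quantifiers to the front (each side's bound variable is not free in the other side):
  ∀l ∀m ∀n ∀p (S(l,l) ∨ ¬S(m,m) ∨ B(n) ∨ S(p,p))
The quantifier ∃n sits under an odd number of negations (counting the antecedent side of each →), so it flips to ∀n.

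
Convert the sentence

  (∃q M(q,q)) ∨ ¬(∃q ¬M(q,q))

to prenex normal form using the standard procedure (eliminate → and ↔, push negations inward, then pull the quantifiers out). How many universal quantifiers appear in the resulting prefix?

Move each ¬ inward, flipping quantifiers it crosses:
  (∃q M(q,q)) ∨ (∀q M(q,q))
Give each quantifier a distinct variable: q↦x1.
  (∃q M(q,q)) ∨ (∀x1 M(x1,x1))
Pull the quantifiers to the front (each side's bound variable is not free in the other side):
  ∃q ∀x1 (M(q,q) ∨ M(x1,x1))
The prefix is ∃q ∀x1: 1 universal, 1 existential.

1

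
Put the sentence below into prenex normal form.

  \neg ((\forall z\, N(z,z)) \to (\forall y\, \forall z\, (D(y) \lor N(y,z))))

\forall z\, \exists y\, \exists z1\, (N(z,z) \land \neg D(y) \land \neg N(y,z1))

Rewrite implications/biconditionals: A → B as ¬A ∨ B.
  \neg (\neg (\forall z\, N(z,z)) \lor (\forall y\, \forall z\, (D(y) \lor N(y,z))))
Push ¬ through the quantifiers and connectives to reach negation normal form:
  (\forall z\, N(z,z)) \land (\exists y\, \exists z\, (\neg D(y) \land \neg N(y,z)))
Standardize variables apart so no two quantifiers bind the same name: z↦z1.
  (\forall z\, N(z,z)) \land (\exists y\, \exists z1\, (\neg D(y) \land \neg N(y,z1)))
Finally move all quantifiers to the prefix:
  \forall z\, \exists y\, \exists z1\, (N(z,z) \land \neg D(y) \land \neg N(y,z1))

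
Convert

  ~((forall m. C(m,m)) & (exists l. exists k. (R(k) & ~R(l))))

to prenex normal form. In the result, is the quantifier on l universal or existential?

universal

Push ¬ through the quantifiers and connectives to reach negation normal form:
  (exists m. ~C(m,m)) | (forall l. forall k. (~R(k) | R(l)))
Extract every quantifier outward, since the variables are now distinct and don't occur free across branches:
  exists m. forall l. forall k. (~C(m,m) | ~R(k) | R(l))
The quantifier exists l sits under an odd number of negations, so it flips to forall l.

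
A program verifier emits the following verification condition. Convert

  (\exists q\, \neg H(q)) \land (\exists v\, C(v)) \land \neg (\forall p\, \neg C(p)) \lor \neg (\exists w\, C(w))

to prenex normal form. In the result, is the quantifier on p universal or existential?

Drive negations inward (¬∀x A ≡ ∃x ¬A, ¬∃x A ≡ ∀x ¬A, De Morgan for ∧/∨):
  (\exists q\, \neg H(q)) \land (\exists v\, C(v)) \land (\exists p\, C(p)) \lor (\forall w\, \neg C(w))
Extract every quantifier outward, since the variables are now distinct and don't occur free across branches:
  \exists q\, \exists v\, \exists p\, \forall w\, (\neg H(q) \land C(v) \land C(p) \lor \neg C(w))
The quantifier \forall p sits under an odd number of negations, so it flips to \exists p.

existential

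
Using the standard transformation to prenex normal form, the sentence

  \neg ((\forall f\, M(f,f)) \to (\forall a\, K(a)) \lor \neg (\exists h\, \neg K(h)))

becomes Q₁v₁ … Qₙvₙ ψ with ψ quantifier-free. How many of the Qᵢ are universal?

1

First replace A → B with ¬A ∨ B.
  \neg (\neg (\forall f\, M(f,f)) \lor (\forall a\, K(a)) \lor \neg (\exists h\, \neg K(h)))
Push ¬ through the quantifiers and connectives to reach negation normal form:
  (\forall f\, M(f,f)) \land (\exists a\, \neg K(a)) \land (\exists h\, \neg K(h))
All bound variables are already distinct, so no renaming is needed.
Extract every quantifier outward, since the variables are now distinct and don't occur free across branches:
  \forall f\, \exists a\, \exists h\, (M(f,f) \land \neg K(a) \land \neg K(h))
The prefix is \forall f \exists a \exists h: 1 universal, 2 existential.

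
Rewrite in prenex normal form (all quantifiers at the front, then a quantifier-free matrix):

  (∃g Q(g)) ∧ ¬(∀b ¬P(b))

∃g ∃b (Q(g) ∧ P(b))

Drive negations inward (¬∀x A ≡ ∃x ¬A, ¬∃x A ≡ ∀x ¬A, De Morgan for ∧/∨):
  (∃g Q(g)) ∧ (∃b P(b))
All bound variables are already distinct, so no renaming is needed.
Pull the quantifiers to the front (each side's bound variable is not free in the other side):
  ∃g ∃b (Q(g) ∧ P(b))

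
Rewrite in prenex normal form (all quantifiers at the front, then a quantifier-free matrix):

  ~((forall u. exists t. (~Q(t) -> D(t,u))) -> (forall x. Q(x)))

Eliminate → and ↔ using ¬ and ∨.
  ~(~(forall u. exists t. (~~Q(t) | D(t,u))) | (forall x. Q(x)))
Move each ¬ inward, flipping quantifiers it crosses:
  (forall u. exists t. (Q(t) | D(t,u))) & (exists x. ~Q(x))
Finally move all quantifiers to the prefix:
  forall u. exists t. exists x. ((Q(t) | D(t,u)) & ~Q(x))

forall u. exists t. exists x. ((Q(t) | D(t,u)) & ~Q(x))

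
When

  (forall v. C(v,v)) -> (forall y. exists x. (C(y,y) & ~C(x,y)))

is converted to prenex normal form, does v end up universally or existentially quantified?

existential

First replace A → B with ¬A ∨ B.
  ~(forall v. C(v,v)) | (forall y. exists x. (C(y,y) & ~C(x,y)))
Push ¬ through the quantifiers and connectives to reach negation normal form:
  (exists v. ~C(v,v)) | (forall y. exists x. (C(y,y) & ~C(x,y)))
All bound variables are already distinct, so no renaming is needed.
Finally move all quantifiers to the prefix:
  exists v. forall y. exists x. (~C(v,v) | C(y,y) & ~C(x,y))
The quantifier forall v sits under an odd number of negations (counting the antecedent side of each →), so it flips to exists v.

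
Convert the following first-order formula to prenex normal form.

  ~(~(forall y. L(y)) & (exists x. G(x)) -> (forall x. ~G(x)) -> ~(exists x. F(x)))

exists y. exists x. forall p. exists c. (~L(y) & G(x) & ~G(p) & F(c))

Rewrite implications/biconditionals: A → B as ¬A ∨ B.
  ~(~(~(forall y. L(y)) & (exists x. G(x))) | ~(forall x. ~G(x)) | ~(exists x. F(x)))
Push ¬ through the quantifiers and connectives to reach negation normal form:
  (exists y. ~L(y)) & (exists x. G(x)) & (forall x. ~G(x)) & (exists x. F(x))
Rename bound variables to avoid capture: x↦p, x↦c.
  (exists y. ~L(y)) & (exists x. G(x)) & (forall p. ~G(p)) & (exists c. F(c))
Pull the quantifiers to the front (each side's bound variable is not free in the other side):
  exists y. exists x. forall p. exists c. (~L(y) & G(x) & ~G(p) & F(c))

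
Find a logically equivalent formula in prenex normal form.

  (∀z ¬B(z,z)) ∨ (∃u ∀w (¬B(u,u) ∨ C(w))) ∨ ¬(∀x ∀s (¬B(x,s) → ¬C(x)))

First replace A → B with ¬A ∨ B.
  (∀z ¬B(z,z)) ∨ (∃u ∀w (¬B(u,u) ∨ C(w))) ∨ ¬(∀x ∀s (¬¬B(x,s) ∨ ¬C(x)))
Push ¬ through the quantifiers and connectives to reach negation normal form:
  (∀z ¬B(z,z)) ∨ (∃u ∀w (¬B(u,u) ∨ C(w))) ∨ (∃x ∃s (¬B(x,s) ∧ C(x)))
All bound variables are already distinct, so no renaming is needed.
Finally move all quantifiers to the prefix:
  ∀z ∃u ∀w ∃x ∃s (¬B(z,z) ∨ ¬B(u,u) ∨ C(w) ∨ ¬B(x,s) ∧ C(x))

∀z ∃u ∀w ∃x ∃s (¬B(z,z) ∨ ¬B(u,u) ∨ C(w) ∨ ¬B(x,s) ∧ C(x))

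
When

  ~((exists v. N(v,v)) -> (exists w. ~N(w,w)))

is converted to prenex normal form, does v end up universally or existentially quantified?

Eliminate → and ↔ using ¬ and ∨.
  ~(~(exists v. N(v,v)) | (exists w. ~N(w,w)))
Push ¬ through the quantifiers and connectives to reach negation normal form:
  (exists v. N(v,v)) & (forall w. N(w,w))
All bound variables are already distinct, so no renaming is needed.
Extract every quantifier outward, since the variables are now distinct and don't occur free across branches:
  exists v. forall w. (N(v,v) & N(w,w))
The quantifier exists v sits under an even number of negations (counting the antecedent side of each →), so it remains existential.

existential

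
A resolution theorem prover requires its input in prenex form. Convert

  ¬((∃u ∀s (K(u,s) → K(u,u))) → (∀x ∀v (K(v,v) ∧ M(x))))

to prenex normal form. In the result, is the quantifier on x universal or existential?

Eliminate → and ↔ using ¬ and ∨.
  ¬(¬(∃u ∀s (¬K(u,s) ∨ K(u,u))) ∨ (∀x ∀v (K(v,v) ∧ M(x))))
Drive negations inward (¬∀x A ≡ ∃x ¬A, ¬∃x A ≡ ∀x ¬A, De Morgan for ∧/∨):
  (∃u ∀s (¬K(u,s) ∨ K(u,u))) ∧ (∃x ∃v (¬K(v,v) ∨ ¬M(x)))
All bound variables are already distinct, so no renaming is needed.
Pull the quantifiers to the front (each side's bound variable is not free in the other side):
  ∃u ∀s ∃x ∃v ((¬K(u,s) ∨ K(u,u)) ∧ (¬K(v,v) ∨ ¬M(x)))
The quantifier ∀x sits under an odd number of negations (counting the antecedent side of each →), so it flips to ∃x.

existential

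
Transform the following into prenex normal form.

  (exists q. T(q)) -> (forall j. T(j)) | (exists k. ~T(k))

forall q. forall j. exists k. (~T(q) | T(j) | ~T(k))

Eliminate → and ↔ using ¬ and ∨.
  ~(exists q. T(q)) | (forall j. T(j)) | (exists k. ~T(k))
Push ¬ through the quantifiers and connectives to reach negation normal form:
  (forall q. ~T(q)) | (forall j. T(j)) | (exists k. ~T(k))
All bound variables are already distinct, so no renaming is needed.
Finally move all quantifiers to the prefix:
  forall q. forall j. exists k. (~T(q) | T(j) | ~T(k))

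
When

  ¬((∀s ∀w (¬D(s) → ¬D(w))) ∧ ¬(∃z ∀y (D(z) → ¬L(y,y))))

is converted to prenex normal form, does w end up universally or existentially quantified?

existential

First replace A → B with ¬A ∨ B.
  ¬((∀s ∀w (¬¬D(s) ∨ ¬D(w))) ∧ ¬(∃z ∀y (¬D(z) ∨ ¬L(y,y))))
Move each ¬ inward, flipping quantifiers it crosses:
  (∃s ∃w (¬D(s) ∧ D(w))) ∨ (∃z ∀y (¬D(z) ∨ ¬L(y,y)))
Extract every quantifier outward, since the variables are now distinct and don't occur free across branches:
  ∃s ∃w ∃z ∀y (¬D(s) ∧ D(w) ∨ ¬D(z) ∨ ¬L(y,y))
The quantifier ∀w sits under an odd number of negations (counting the antecedent side of each →), so it flips to ∃w.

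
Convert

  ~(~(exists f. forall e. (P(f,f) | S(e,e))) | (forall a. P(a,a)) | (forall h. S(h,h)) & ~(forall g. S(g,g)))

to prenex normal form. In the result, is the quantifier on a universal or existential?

existential

Drive negations inward (¬∀x A ≡ ∃x ¬A, ¬∃x A ≡ ∀x ¬A, De Morgan for ∧/∨):
  (exists f. forall e. (P(f,f) | S(e,e))) & (exists a. ~P(a,a)) & ((exists h. ~S(h,h)) | (forall g. S(g,g)))
All bound variables are already distinct, so no renaming is needed.
Finally move all quantifiers to the prefix:
  exists f. forall e. exists a. exists h. forall g. ((P(f,f) | S(e,e)) & ~P(a,a) & (~S(h,h) | S(g,g)))
The quantifier forall a sits under an odd number of negations, so it flips to exists a.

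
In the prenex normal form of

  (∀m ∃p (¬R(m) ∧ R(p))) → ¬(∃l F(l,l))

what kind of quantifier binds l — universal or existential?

Eliminate → and ↔ using ¬ and ∨.
  ¬(∀m ∃p (¬R(m) ∧ R(p))) ∨ ¬(∃l F(l,l))
Move each ¬ inward, flipping quantifiers it crosses:
  (∃m ∀p (R(m) ∨ ¬R(p))) ∨ (∀l ¬F(l,l))
Finally move all quantifiers to the prefix:
  ∃m ∀p ∀l (R(m) ∨ ¬R(p) ∨ ¬F(l,l))
The quantifier ∃l sits under an odd number of negations (counting the antecedent side of each →), so it flips to ∀l.

universal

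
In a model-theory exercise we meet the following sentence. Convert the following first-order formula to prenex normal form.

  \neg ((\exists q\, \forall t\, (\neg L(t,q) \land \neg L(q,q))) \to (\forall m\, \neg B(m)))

Eliminate → and ↔ using ¬ and ∨.
  \neg (\neg (\exists q\, \forall t\, (\neg L(t,q) \land \neg L(q,q))) \lor (\forall m\, \neg B(m)))
Push ¬ through the quantifiers and connectives to reach negation normal form:
  (\exists q\, \forall t\, (\neg L(t,q) \land \neg L(q,q))) \land (\exists m\, B(m))
All bound variables are already distinct, so no renaming is needed.
Pull the quantifiers to the front (each side's bound variable is not free in the other side):
  \exists q\, \forall t\, \exists m\, (\neg L(t,q) \land \neg L(q,q) \land B(m))

\exists q\, \forall t\, \exists m\, (\neg L(t,q) \land \neg L(q,q) \land B(m))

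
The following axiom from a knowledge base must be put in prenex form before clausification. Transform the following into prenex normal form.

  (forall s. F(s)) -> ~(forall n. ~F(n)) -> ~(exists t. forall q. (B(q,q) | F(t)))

Eliminate → and ↔ using ¬ and ∨.
  ~(forall s. F(s)) | ~~(forall n. ~F(n)) | ~(exists t. forall q. (B(q,q) | F(t)))
Push ¬ through the quantifiers and connectives to reach negation normal form:
  (exists s. ~F(s)) | (forall n. ~F(n)) | (forall t. exists q. (~B(q,q) & ~F(t)))
Finally move all quantifiers to the prefix:
  exists s. forall n. forall t. exists q. (~F(s) | ~F(n) | ~B(q,q) & ~F(t))

exists s. forall n. forall t. exists q. (~F(s) | ~F(n) | ~B(q,q) & ~F(t))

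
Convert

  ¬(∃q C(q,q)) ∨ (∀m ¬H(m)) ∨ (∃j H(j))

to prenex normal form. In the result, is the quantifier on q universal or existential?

Push ¬ through the quantifiers and connectives to reach negation normal form:
  (∀q ¬C(q,q)) ∨ (∀m ¬H(m)) ∨ (∃j H(j))
All bound variables are already distinct, so no renaming is needed.
Finally move all quantifiers to the prefix:
  ∀q ∀m ∃j (¬C(q,q) ∨ ¬H(m) ∨ H(j))
The quantifier ∃q sits under an odd number of negations, so it flips to ∀q.

universal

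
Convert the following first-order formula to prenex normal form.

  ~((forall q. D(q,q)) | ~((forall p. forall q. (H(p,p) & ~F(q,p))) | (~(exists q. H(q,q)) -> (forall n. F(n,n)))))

First replace A → B with ¬A ∨ B.
  ~((forall q. D(q,q)) | ~((forall p. forall q. (H(p,p) & ~F(q,p))) | ~~(exists q. H(q,q)) | (forall n. F(n,n))))
Move each ¬ inward, flipping quantifiers it crosses:
  (exists q. ~D(q,q)) & ((forall p. forall q. (H(p,p) & ~F(q,p))) | (exists q. H(q,q)) | (forall n. F(n,n)))
Standardize variables apart so no two quantifiers bind the same name: q↦w, q↦y.
  (exists q. ~D(q,q)) & ((forall p. forall w. (H(p,p) & ~F(w,p))) | (exists y. H(y,y)) | (forall n. F(n,n)))
Extract every quantifier outward, since the variables are now distinct and don't occur free across branches:
  exists q. forall p. forall w. exists y. forall n. (~D(q,q) & (H(p,p) & ~F(w,p) | H(y,y) | F(n,n)))

exists q. forall p. forall w. exists y. forall n. (~D(q,q) & (H(p,p) & ~F(w,p) | H(y,y) | F(n,n)))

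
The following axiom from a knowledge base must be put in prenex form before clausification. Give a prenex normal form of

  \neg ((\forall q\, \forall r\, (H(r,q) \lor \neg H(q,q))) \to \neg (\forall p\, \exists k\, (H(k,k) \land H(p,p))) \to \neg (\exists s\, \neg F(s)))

\forall q\, \forall r\, \exists p\, \forall k\, \exists s\, ((H(r,q) \lor \neg H(q,q)) \land (\neg H(k,k) \lor \neg H(p,p)) \land \neg F(s))

Rewrite implications/biconditionals: A → B as ¬A ∨ B.
  \neg (\neg (\forall q\, \forall r\, (H(r,q) \lor \neg H(q,q))) \lor \neg \neg (\forall p\, \exists k\, (H(k,k) \land H(p,p))) \lor \neg (\exists s\, \neg F(s)))
Drive negations inward (¬∀x A ≡ ∃x ¬A, ¬∃x A ≡ ∀x ¬A, De Morgan for ∧/∨):
  (\forall q\, \forall r\, (H(r,q) \lor \neg H(q,q))) \land (\exists p\, \forall k\, (\neg H(k,k) \lor \neg H(p,p))) \land (\exists s\, \neg F(s))
All bound variables are already distinct, so no renaming is needed.
Pull the quantifiers to the front (each side's bound variable is not free in the other side):
  \forall q\, \forall r\, \exists p\, \forall k\, \exists s\, ((H(r,q) \lor \neg H(q,q)) \land (\neg H(k,k) \lor \neg H(p,p)) \land \neg F(s))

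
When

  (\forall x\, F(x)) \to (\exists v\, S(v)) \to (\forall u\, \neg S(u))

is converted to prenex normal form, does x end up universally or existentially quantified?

Rewrite implications/biconditionals: A → B as ¬A ∨ B.
  \neg (\forall x\, F(x)) \lor \neg (\exists v\, S(v)) \lor (\forall u\, \neg S(u))
Drive negations inward (¬∀x A ≡ ∃x ¬A, ¬∃x A ≡ ∀x ¬A, De Morgan for ∧/∨):
  (\exists x\, \neg F(x)) \lor (\forall v\, \neg S(v)) \lor (\forall u\, \neg S(u))
All bound variables are already distinct, so no renaming is needed.
Pull the quantifiers to the front (each side's bound variable is not free in the other side):
  \exists x\, \forall v\, \forall u\, (\neg F(x) \lor \neg S(v) \lor \neg S(u))
The quantifier \forall x sits under an odd number of negations (counting the antecedent side of each →), so it flips to \exists x.

existential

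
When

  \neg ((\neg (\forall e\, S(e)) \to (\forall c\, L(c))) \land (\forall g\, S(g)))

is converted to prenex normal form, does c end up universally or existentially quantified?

Eliminate → and ↔ using ¬ and ∨.
  \neg ((\neg \neg (\forall e\, S(e)) \lor (\forall c\, L(c))) \land (\forall g\, S(g)))
Move each ¬ inward, flipping quantifiers it crosses:
  (\exists e\, \neg S(e)) \land (\exists c\, \neg L(c)) \lor (\exists g\, \neg S(g))
All bound variables are already distinct, so no renaming is needed.
Extract every quantifier outward, since the variables are now distinct and don't occur free across branches:
  \exists e\, \exists c\, \exists g\, (\neg S(e) \land \neg L(c) \lor \neg S(g))
The quantifier \forall c sits under an odd number of negations (counting the antecedent side of each →), so it flips to \exists c.

existential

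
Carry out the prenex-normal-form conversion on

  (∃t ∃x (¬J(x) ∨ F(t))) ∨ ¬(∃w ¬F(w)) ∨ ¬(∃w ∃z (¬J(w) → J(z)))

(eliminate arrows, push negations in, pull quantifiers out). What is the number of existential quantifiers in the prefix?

Eliminate → and ↔ using ¬ and ∨.
  (∃t ∃x (¬J(x) ∨ F(t))) ∨ ¬(∃w ¬F(w)) ∨ ¬(∃w ∃z (¬¬J(w) ∨ J(z)))
Drive negations inward (¬∀x A ≡ ∃x ¬A, ¬∃x A ≡ ∀x ¬A, De Morgan for ∧/∨):
  (∃t ∃x (¬J(x) ∨ F(t))) ∨ (∀w F(w)) ∨ (∀w ∀z (¬J(w) ∧ ¬J(z)))
Standardize variables apart so no two quantifiers bind the same name: w↦b.
  (∃t ∃x (¬J(x) ∨ F(t))) ∨ (∀w F(w)) ∨ (∀b ∀z (¬J(b) ∧ ¬J(z)))
Extract every quantifier outward, since the variables are now distinct and don't occur free across branches:
  ∃t ∃x ∀w ∀b ∀z (¬J(x) ∨ F(t) ∨ F(w) ∨ ¬J(b) ∧ ¬J(z))
The prefix is ∃t ∃x ∀w ∀b ∀z: 3 universal, 2 existential.

2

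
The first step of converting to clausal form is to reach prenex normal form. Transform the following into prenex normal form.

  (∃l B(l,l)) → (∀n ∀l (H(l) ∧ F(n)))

∀l ∀n ∀c (¬B(l,l) ∨ H(c) ∧ F(n))

First replace A → B with ¬A ∨ B.
  ¬(∃l B(l,l)) ∨ (∀n ∀l (H(l) ∧ F(n)))
Push ¬ through the quantifiers and connectives to reach negation normal form:
  (∀l ¬B(l,l)) ∨ (∀n ∀l (H(l) ∧ F(n)))
Rename bound variables to avoid capture: l↦c.
  (∀l ¬B(l,l)) ∨ (∀n ∀c (H(c) ∧ F(n)))
Pull the quantifiers to the front (each side's bound variable is not free in the other side):
  ∀l ∀n ∀c (¬B(l,l) ∨ H(c) ∧ F(n))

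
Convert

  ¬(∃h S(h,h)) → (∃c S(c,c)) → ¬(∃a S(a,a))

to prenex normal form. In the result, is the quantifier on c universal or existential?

Eliminate → and ↔ using ¬ and ∨.
  ¬¬(∃h S(h,h)) ∨ ¬(∃c S(c,c)) ∨ ¬(∃a S(a,a))
Move each ¬ inward, flipping quantifiers it crosses:
  (∃h S(h,h)) ∨ (∀c ¬S(c,c)) ∨ (∀a ¬S(a,a))
All bound variables are already distinct, so no renaming is needed.
Extract every quantifier outward, since the variables are now distinct and don't occur free across branches:
  ∃h ∀c ∀a (S(h,h) ∨ ¬S(c,c) ∨ ¬S(a,a))
The quantifier ∃c sits under an odd number of negations (counting the antecedent side of each →), so it flips to ∀c.

universal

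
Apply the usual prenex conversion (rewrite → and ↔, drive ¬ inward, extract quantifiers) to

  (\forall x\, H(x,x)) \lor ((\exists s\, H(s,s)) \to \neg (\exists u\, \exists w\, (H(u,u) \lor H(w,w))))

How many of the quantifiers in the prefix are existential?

Rewrite implications/biconditionals: A → B as ¬A ∨ B.
  (\forall x\, H(x,x)) \lor \neg (\exists s\, H(s,s)) \lor \neg (\exists u\, \exists w\, (H(u,u) \lor H(w,w)))
Drive negations inward (¬∀x A ≡ ∃x ¬A, ¬∃x A ≡ ∀x ¬A, De Morgan for ∧/∨):
  (\forall x\, H(x,x)) \lor (\forall s\, \neg H(s,s)) \lor (\forall u\, \forall w\, (\neg H(u,u) \land \neg H(w,w)))
All bound variables are already distinct, so no renaming is needed.
Pull the quantifiers to the front (each side's bound variable is not free in the other side):
  \forall x\, \forall s\, \forall u\, \forall w\, (H(x,x) \lor \neg H(s,s) \lor \neg H(u,u) \land \neg H(w,w))
The prefix is \forall x \forall s \forall u \forall w: 4 universal, 0 existential.

0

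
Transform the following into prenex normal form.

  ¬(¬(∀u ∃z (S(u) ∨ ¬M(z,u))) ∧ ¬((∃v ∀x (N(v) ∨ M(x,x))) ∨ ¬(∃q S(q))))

∀u ∃z ∃v ∀x ∀q (S(u) ∨ ¬M(z,u) ∨ N(v) ∨ M(x,x) ∨ ¬S(q))

Push ¬ through the quantifiers and connectives to reach negation normal form:
  (∀u ∃z (S(u) ∨ ¬M(z,u))) ∨ (∃v ∀x (N(v) ∨ M(x,x))) ∨ (∀q ¬S(q))
Finally move all quantifiers to the prefix:
  ∀u ∃z ∃v ∀x ∀q (S(u) ∨ ¬M(z,u) ∨ N(v) ∨ M(x,x) ∨ ¬S(q))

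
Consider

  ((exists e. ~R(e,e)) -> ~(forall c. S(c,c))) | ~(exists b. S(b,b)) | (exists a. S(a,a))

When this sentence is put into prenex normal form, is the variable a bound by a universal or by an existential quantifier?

Eliminate → and ↔ using ¬ and ∨.
  ~(exists e. ~R(e,e)) | ~(forall c. S(c,c)) | ~(exists b. S(b,b)) | (exists a. S(a,a))
Drive negations inward (¬∀x A ≡ ∃x ¬A, ¬∃x A ≡ ∀x ¬A, De Morgan for ∧/∨):
  (forall e. R(e,e)) | (exists c. ~S(c,c)) | (forall b. ~S(b,b)) | (exists a. S(a,a))
All bound variables are already distinct, so no renaming is needed.
Pull the quantifiers to the front (each side's bound variable is not free in the other side):
  forall e. exists c. forall b. exists a. (R(e,e) | ~S(c,c) | ~S(b,b) | S(a,a))
The quantifier exists a sits under an even number of negations (counting the antecedent side of each →), so it remains existential.

existential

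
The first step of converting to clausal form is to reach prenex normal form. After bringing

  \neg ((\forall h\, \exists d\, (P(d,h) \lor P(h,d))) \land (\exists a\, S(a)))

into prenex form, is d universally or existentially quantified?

universal

Drive negations inward (¬∀x A ≡ ∃x ¬A, ¬∃x A ≡ ∀x ¬A, De Morgan for ∧/∨):
  (\exists h\, \forall d\, (\neg P(d,h) \land \neg P(h,d))) \lor (\forall a\, \neg S(a))
All bound variables are already distinct, so no renaming is needed.
Extract every quantifier outward, since the variables are now distinct and don't occur free across branches:
  \exists h\, \forall d\, \forall a\, (\neg P(d,h) \land \neg P(h,d) \lor \neg S(a))
The quantifier \exists d sits under an odd number of negations, so it flips to \forall d.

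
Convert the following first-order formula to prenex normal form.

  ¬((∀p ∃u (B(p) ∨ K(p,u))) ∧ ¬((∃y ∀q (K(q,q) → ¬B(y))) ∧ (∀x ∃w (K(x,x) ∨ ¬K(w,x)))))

First replace A → B with ¬A ∨ B.
  ¬((∀p ∃u (B(p) ∨ K(p,u))) ∧ ¬((∃y ∀q (¬K(q,q) ∨ ¬B(y))) ∧ (∀x ∃w (K(x,x) ∨ ¬K(w,x)))))
Drive negations inward (¬∀x A ≡ ∃x ¬A, ¬∃x A ≡ ∀x ¬A, De Morgan for ∧/∨):
  (∃p ∀u (¬B(p) ∧ ¬K(p,u))) ∨ (∃y ∀q (¬K(q,q) ∨ ¬B(y))) ∧ (∀x ∃w (K(x,x) ∨ ¬K(w,x)))
All bound variables are already distinct, so no renaming is needed.
Pull the quantifiers to the front (each side's bound variable is not free in the other side):
  ∃p ∀u ∃y ∀q ∀x ∃w (¬B(p) ∧ ¬K(p,u) ∨ (¬K(q,q) ∨ ¬B(y)) ∧ (K(x,x) ∨ ¬K(w,x)))

∃p ∀u ∃y ∀q ∀x ∃w (¬B(p) ∧ ¬K(p,u) ∨ (¬K(q,q) ∨ ¬B(y)) ∧ (K(x,x) ∨ ¬K(w,x)))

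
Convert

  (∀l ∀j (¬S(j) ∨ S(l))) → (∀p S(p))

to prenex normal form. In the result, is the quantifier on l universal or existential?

existential

First replace A → B with ¬A ∨ B.
  ¬(∀l ∀j (¬S(j) ∨ S(l))) ∨ (∀p S(p))
Push ¬ through the quantifiers and connectives to reach negation normal form:
  (∃l ∃j (S(j) ∧ ¬S(l))) ∨ (∀p S(p))
All bound variables are already distinct, so no renaming is needed.
Pull the quantifiers to the front (each side's bound variable is not free in the other side):
  ∃l ∃j ∀p (S(j) ∧ ¬S(l) ∨ S(p))
The quantifier ∀l sits under an odd number of negations (counting the antecedent side of each →), so it flips to ∃l.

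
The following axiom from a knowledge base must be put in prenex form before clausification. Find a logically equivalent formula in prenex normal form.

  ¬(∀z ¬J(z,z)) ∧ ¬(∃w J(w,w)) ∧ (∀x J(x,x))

∃z ∀w ∀x (J(z,z) ∧ ¬J(w,w) ∧ J(x,x))

Drive negations inward (¬∀x A ≡ ∃x ¬A, ¬∃x A ≡ ∀x ¬A, De Morgan for ∧/∨):
  (∃z J(z,z)) ∧ (∀w ¬J(w,w)) ∧ (∀x J(x,x))
All bound variables are already distinct, so no renaming is needed.
Finally move all quantifiers to the prefix:
  ∃z ∀w ∀x (J(z,z) ∧ ¬J(w,w) ∧ J(x,x))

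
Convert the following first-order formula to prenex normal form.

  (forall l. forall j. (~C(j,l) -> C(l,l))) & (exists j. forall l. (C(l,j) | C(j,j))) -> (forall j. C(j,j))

exists l. exists j. forall v. exists p. forall t. (~C(j,l) & ~C(l,l) | ~C(p,v) & ~C(v,v) | C(t,t))

Rewrite implications/biconditionals: A → B as ¬A ∨ B.
  ~((forall l. forall j. (~~C(j,l) | C(l,l))) & (exists j. forall l. (C(l,j) | C(j,j)))) | (forall j. C(j,j))
Push ¬ through the quantifiers and connectives to reach negation normal form:
  (exists l. exists j. (~C(j,l) & ~C(l,l))) | (forall j. exists l. (~C(l,j) & ~C(j,j))) | (forall j. C(j,j))
Rename bound variables to avoid capture: j↦v, l↦p, j↦t.
  (exists l. exists j. (~C(j,l) & ~C(l,l))) | (forall v. exists p. (~C(p,v) & ~C(v,v))) | (forall t. C(t,t))
Extract every quantifier outward, since the variables are now distinct and don't occur free across branches:
  exists l. exists j. forall v. exists p. forall t. (~C(j,l) & ~C(l,l) | ~C(p,v) & ~C(v,v) | C(t,t))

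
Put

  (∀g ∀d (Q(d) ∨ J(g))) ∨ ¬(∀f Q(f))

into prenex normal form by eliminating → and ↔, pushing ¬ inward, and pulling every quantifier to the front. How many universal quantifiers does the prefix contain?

Move each ¬ inward, flipping quantifiers it crosses:
  (∀g ∀d (Q(d) ∨ J(g))) ∨ (∃f ¬Q(f))
All bound variables are already distinct, so no renaming is needed.
Finally move all quantifiers to the prefix:
  ∀g ∀d ∃f (Q(d) ∨ J(g) ∨ ¬Q(f))
The prefix is ∀g ∀d ∃f: 2 universal, 1 existential.

2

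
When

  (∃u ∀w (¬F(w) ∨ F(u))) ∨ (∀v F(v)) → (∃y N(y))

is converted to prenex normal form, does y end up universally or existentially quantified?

Eliminate → and ↔ using ¬ and ∨.
  ¬((∃u ∀w (¬F(w) ∨ F(u))) ∨ (∀v F(v))) ∨ (∃y N(y))
Move each ¬ inward, flipping quantifiers it crosses:
  (∀u ∃w (F(w) ∧ ¬F(u))) ∧ (∃v ¬F(v)) ∨ (∃y N(y))
All bound variables are already distinct, so no renaming is needed.
Pull the quantifiers to the front (each side's bound variable is not free in the other side):
  ∀u ∃w ∃v ∃y (F(w) ∧ ¬F(u) ∧ ¬F(v) ∨ N(y))
The quantifier ∃y sits under an even number of negations (counting the antecedent side of each →), so it remains existential.

existential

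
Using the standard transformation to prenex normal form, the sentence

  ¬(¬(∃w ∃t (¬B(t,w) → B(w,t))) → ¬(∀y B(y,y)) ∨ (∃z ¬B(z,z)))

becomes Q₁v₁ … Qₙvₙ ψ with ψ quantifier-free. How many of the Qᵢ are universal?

Eliminate → and ↔ using ¬ and ∨.
  ¬(¬¬(∃w ∃t (¬¬B(t,w) ∨ B(w,t))) ∨ ¬(∀y B(y,y)) ∨ (∃z ¬B(z,z)))
Drive negations inward (¬∀x A ≡ ∃x ¬A, ¬∃x A ≡ ∀x ¬A, De Morgan for ∧/∨):
  (∀w ∀t (¬B(t,w) ∧ ¬B(w,t))) ∧ (∀y B(y,y)) ∧ (∀z B(z,z))
All bound variables are already distinct, so no renaming is needed.
Finally move all quantifiers to the prefix:
  ∀w ∀t ∀y ∀z (¬B(t,w) ∧ ¬B(w,t) ∧ B(y,y) ∧ B(z,z))
The prefix is ∀w ∀t ∀y ∀z: 4 universal, 0 existential.

4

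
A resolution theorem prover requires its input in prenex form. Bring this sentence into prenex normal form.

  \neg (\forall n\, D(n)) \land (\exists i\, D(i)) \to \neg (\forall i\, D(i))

\forall n\, \forall i\, \exists y\, (D(n) \lor \neg D(i) \lor \neg D(y))

Eliminate → and ↔ using ¬ and ∨.
  \neg (\neg (\forall n\, D(n)) \land (\exists i\, D(i))) \lor \neg (\forall i\, D(i))
Push ¬ through the quantifiers and connectives to reach negation normal form:
  (\forall n\, D(n)) \lor (\forall i\, \neg D(i)) \lor (\exists i\, \neg D(i))
Standardize variables apart so no two quantifiers bind the same name: i↦y.
  (\forall n\, D(n)) \lor (\forall i\, \neg D(i)) \lor (\exists y\, \neg D(y))
Extract every quantifier outward, since the variables are now distinct and don't occur free across branches:
  \forall n\, \forall i\, \exists y\, (D(n) \lor \neg D(i) \lor \neg D(y))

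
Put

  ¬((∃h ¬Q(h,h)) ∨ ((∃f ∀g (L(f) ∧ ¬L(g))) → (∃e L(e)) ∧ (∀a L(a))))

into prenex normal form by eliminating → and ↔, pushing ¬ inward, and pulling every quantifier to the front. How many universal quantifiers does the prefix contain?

3

Rewrite implications/biconditionals: A → B as ¬A ∨ B.
  ¬((∃h ¬Q(h,h)) ∨ ¬(∃f ∀g (L(f) ∧ ¬L(g))) ∨ (∃e L(e)) ∧ (∀a L(a)))
Push ¬ through the quantifiers and connectives to reach negation normal form:
  (∀h Q(h,h)) ∧ (∃f ∀g (L(f) ∧ ¬L(g))) ∧ ((∀e ¬L(e)) ∨ (∃a ¬L(a)))
Pull the quantifiers to the front (each side's bound variable is not free in the other side):
  ∀h ∃f ∀g ∀e ∃a (Q(h,h) ∧ L(f) ∧ ¬L(g) ∧ (¬L(e) ∨ ¬L(a)))
The prefix is ∀h ∃f ∀g ∀e ∃a: 3 universal, 2 existential.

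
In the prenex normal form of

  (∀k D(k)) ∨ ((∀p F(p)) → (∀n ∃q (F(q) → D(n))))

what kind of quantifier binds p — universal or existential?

existential

Rewrite implications/biconditionals: A → B as ¬A ∨ B.
  (∀k D(k)) ∨ ¬(∀p F(p)) ∨ (∀n ∃q (¬F(q) ∨ D(n)))
Drive negations inward (¬∀x A ≡ ∃x ¬A, ¬∃x A ≡ ∀x ¬A, De Morgan for ∧/∨):
  (∀k D(k)) ∨ (∃p ¬F(p)) ∨ (∀n ∃q (¬F(q) ∨ D(n)))
Extract every quantifier outward, since the variables are now distinct and don't occur free across branches:
  ∀k ∃p ∀n ∃q (D(k) ∨ ¬F(p) ∨ ¬F(q) ∨ D(n))
The quantifier ∀p sits under an odd number of negations (counting the antecedent side of each →), so it flips to ∃p.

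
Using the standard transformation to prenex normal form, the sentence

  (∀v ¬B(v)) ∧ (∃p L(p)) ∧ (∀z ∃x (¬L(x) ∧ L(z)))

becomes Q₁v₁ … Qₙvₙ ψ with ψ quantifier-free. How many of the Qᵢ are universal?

2

All bound variables are already distinct, so no renaming is needed.
Extract every quantifier outward, since the variables are now distinct and don't occur free across branches:
  ∀v ∃p ∀z ∃x (¬B(v) ∧ L(p) ∧ ¬L(x) ∧ L(z))
The prefix is ∀v ∃p ∀z ∃x: 2 universal, 2 existential.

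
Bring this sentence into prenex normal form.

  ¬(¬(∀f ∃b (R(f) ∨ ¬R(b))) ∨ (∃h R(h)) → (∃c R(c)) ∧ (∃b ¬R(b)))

First replace A → B with ¬A ∨ B.
  ¬(¬(¬(∀f ∃b (R(f) ∨ ¬R(b))) ∨ (∃h R(h))) ∨ (∃c R(c)) ∧ (∃b ¬R(b)))
Move each ¬ inward, flipping quantifiers it crosses:
  ((∃f ∀b (¬R(f) ∧ R(b))) ∨ (∃h R(h))) ∧ ((∀c ¬R(c)) ∨ (∀b R(b)))
Standardize variables apart so no two quantifiers bind the same name: b↦v1.
  ((∃f ∀b (¬R(f) ∧ R(b))) ∨ (∃h R(h))) ∧ ((∀c ¬R(c)) ∨ (∀v1 R(v1)))
Pull the quantifiers to the front (each side's bound variable is not free in the other side):
  ∃f ∀b ∃h ∀c ∀v1 ((¬R(f) ∧ R(b) ∨ R(h)) ∧ (¬R(c) ∨ R(v1)))

∃f ∀b ∃h ∀c ∀v1 ((¬R(f) ∧ R(b) ∨ R(h)) ∧ (¬R(c) ∨ R(v1)))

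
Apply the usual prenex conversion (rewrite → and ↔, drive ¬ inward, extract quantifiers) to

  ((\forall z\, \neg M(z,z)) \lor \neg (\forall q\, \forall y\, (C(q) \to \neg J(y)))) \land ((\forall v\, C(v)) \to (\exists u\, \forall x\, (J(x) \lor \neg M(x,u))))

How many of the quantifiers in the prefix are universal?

2

Eliminate → and ↔ using ¬ and ∨.
  ((\forall z\, \neg M(z,z)) \lor \neg (\forall q\, \forall y\, (\neg C(q) \lor \neg J(y)))) \land (\neg (\forall v\, C(v)) \lor (\exists u\, \forall x\, (J(x) \lor \neg M(x,u))))
Drive negations inward (¬∀x A ≡ ∃x ¬A, ¬∃x A ≡ ∀x ¬A, De Morgan for ∧/∨):
  ((\forall z\, \neg M(z,z)) \lor (\exists q\, \exists y\, (C(q) \land J(y)))) \land ((\exists v\, \neg C(v)) \lor (\exists u\, \forall x\, (J(x) \lor \neg M(x,u))))
Pull the quantifiers to the front (each side's bound variable is not free in the other side):
  \forall z\, \exists q\, \exists y\, \exists v\, \exists u\, \forall x\, ((\neg M(z,z) \lor C(q) \land J(y)) \land (\neg C(v) \lor J(x) \lor \neg M(x,u)))
The prefix is \forall z \exists q \exists y \exists v \exists u \forall x: 2 universal, 4 existential.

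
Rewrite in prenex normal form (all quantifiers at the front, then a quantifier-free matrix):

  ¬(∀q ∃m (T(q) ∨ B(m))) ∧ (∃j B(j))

Push ¬ through the quantifiers and connectives to reach negation normal form:
  (∃q ∀m (¬T(q) ∧ ¬B(m))) ∧ (∃j B(j))
Pull the quantifiers to the front (each side's bound variable is not free in the other side):
  ∃q ∀m ∃j (¬T(q) ∧ ¬B(m) ∧ B(j))

∃q ∀m ∃j (¬T(q) ∧ ¬B(m) ∧ B(j))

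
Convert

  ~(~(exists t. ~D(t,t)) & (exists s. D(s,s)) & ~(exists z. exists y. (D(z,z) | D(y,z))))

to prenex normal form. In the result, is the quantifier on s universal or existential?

universal

Drive negations inward (¬∀x A ≡ ∃x ¬A, ¬∃x A ≡ ∀x ¬A, De Morgan for ∧/∨):
  (exists t. ~D(t,t)) | (forall s. ~D(s,s)) | (exists z. exists y. (D(z,z) | D(y,z)))
Pull the quantifiers to the front (each side's bound variable is not free in the other side):
  exists t. forall s. exists z. exists y. (~D(t,t) | ~D(s,s) | D(z,z) | D(y,z))
The quantifier exists s sits under an odd number of negations, so it flips to forall s.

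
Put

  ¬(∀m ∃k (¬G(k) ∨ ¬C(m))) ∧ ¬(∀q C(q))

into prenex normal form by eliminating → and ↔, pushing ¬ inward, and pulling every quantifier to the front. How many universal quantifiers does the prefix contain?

1

Drive negations inward (¬∀x A ≡ ∃x ¬A, ¬∃x A ≡ ∀x ¬A, De Morgan for ∧/∨):
  (∃m ∀k (G(k) ∧ C(m))) ∧ (∃q ¬C(q))
All bound variables are already distinct, so no renaming is needed.
Extract every quantifier outward, since the variables are now distinct and don't occur free across branches:
  ∃m ∀k ∃q (G(k) ∧ C(m) ∧ ¬C(q))
The prefix is ∃m ∀k ∃q: 1 universal, 2 existential.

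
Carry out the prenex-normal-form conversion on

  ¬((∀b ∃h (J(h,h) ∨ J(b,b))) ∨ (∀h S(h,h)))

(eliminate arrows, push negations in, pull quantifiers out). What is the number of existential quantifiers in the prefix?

2

Drive negations inward (¬∀x A ≡ ∃x ¬A, ¬∃x A ≡ ∀x ¬A, De Morgan for ∧/∨):
  (∃b ∀h (¬J(h,h) ∧ ¬J(b,b))) ∧ (∃h ¬S(h,h))
Standardize variables apart so no two quantifiers bind the same name: h↦w1.
  (∃b ∀h (¬J(h,h) ∧ ¬J(b,b))) ∧ (∃w1 ¬S(w1,w1))
Finally move all quantifiers to the prefix:
  ∃b ∀h ∃w1 (¬J(h,h) ∧ ¬J(b,b) ∧ ¬S(w1,w1))
The prefix is ∃b ∀h ∃w1: 1 universal, 2 existential.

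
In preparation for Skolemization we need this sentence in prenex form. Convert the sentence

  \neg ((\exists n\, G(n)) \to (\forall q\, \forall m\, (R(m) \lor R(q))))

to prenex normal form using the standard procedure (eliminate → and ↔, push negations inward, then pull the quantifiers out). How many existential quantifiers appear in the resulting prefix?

First replace A → B with ¬A ∨ B.
  \neg (\neg (\exists n\, G(n)) \lor (\forall q\, \forall m\, (R(m) \lor R(q))))
Drive negations inward (¬∀x A ≡ ∃x ¬A, ¬∃x A ≡ ∀x ¬A, De Morgan for ∧/∨):
  (\exists n\, G(n)) \land (\exists q\, \exists m\, (\neg R(m) \land \neg R(q)))
All bound variables are already distinct, so no renaming is needed.
Pull the quantifiers to the front (each side's bound variable is not free in the other side):
  \exists n\, \exists q\, \exists m\, (G(n) \land \neg R(m) \land \neg R(q))
The prefix is \exists n \exists q \exists m: 0 universal, 3 existential.

3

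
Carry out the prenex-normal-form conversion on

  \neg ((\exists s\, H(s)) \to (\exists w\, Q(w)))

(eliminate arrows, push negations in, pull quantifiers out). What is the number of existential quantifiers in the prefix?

Eliminate → and ↔ using ¬ and ∨.
  \neg (\neg (\exists s\, H(s)) \lor (\exists w\, Q(w)))
Drive negations inward (¬∀x A ≡ ∃x ¬A, ¬∃x A ≡ ∀x ¬A, De Morgan for ∧/∨):
  (\exists s\, H(s)) \land (\forall w\, \neg Q(w))
Extract every quantifier outward, since the variables are now distinct and don't occur free across branches:
  \exists s\, \forall w\, (H(s) \land \neg Q(w))
The prefix is \exists s \forall w: 1 universal, 1 existential.

1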